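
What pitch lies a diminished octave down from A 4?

The letter stays A (same as the start), shifted an octave down.
Moving 11 semitones down from A4 (the size of a diminished octave) reaches A#3.

A sharp 3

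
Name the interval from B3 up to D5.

B to D spans three letter names (B-C-D), plus an octave — that makes it a tenth of some quality.
B3 to D5 is 15 semitones, a half step short of the major tenth (16), so this is minor.
(Equivalently, a compound minor third: a minor third plus an octave.)

minor tenth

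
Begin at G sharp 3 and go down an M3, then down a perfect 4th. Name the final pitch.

B 2

A major third down from G#3 is E3.
A perfect fourth down from E3 is B2.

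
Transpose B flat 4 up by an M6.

The sixth takes the letter from B up to G.
A major sixth is 9 semitones; 9 semitones up from Bb4 gives G5.

G 5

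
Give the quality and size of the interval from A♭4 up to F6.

A to F spans six letter names (A-B-C-D-E-F), plus an octave, so the interval is some kind of thirteenth.
Counting semitones, Ab4→F6 is 21, which is the major thirteenth.
(Equivalently, a compound major sixth: a major sixth plus an octave.)

M13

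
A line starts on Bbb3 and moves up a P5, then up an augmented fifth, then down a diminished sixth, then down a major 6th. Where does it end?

Bbb3 up a perfect fifth → Fb4 (7 semitones).
Up an augmented fifth from Fb4: C5 (8 semitones up).
C5 down a diminished sixth → E#4 (7 semitones).
E#4 down a major sixth → G#3 (9 semitones).

G#3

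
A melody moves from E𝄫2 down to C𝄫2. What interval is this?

major 3rd

Descending from Ebb2 to Cbb2 is the same interval as ascending Cbb2 to Ebb2.
C to E spans three letter names (C-D-E) — that makes it a third of some quality.
Cbb2 to Ebb2 is 4 semitones, matching the major third exactly, so the quality is major.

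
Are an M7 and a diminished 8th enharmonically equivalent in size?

Yes

A major seventh spans 11 semitones, and a diminished octave also spans 11 semitones — they're enharmonic.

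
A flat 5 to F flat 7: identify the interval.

A to F spans six letter names (A-B-C-D-E-F), plus an octave, so the interval is some kind of thirteenth.
A major thirteenth would be 21 semitones, but Ab5 to Fb7 is 20 — one semitone narrower, making it a minor thirteenth.
(Equivalently, a compound minor sixth: a minor sixth plus an octave.)

minor thirteenth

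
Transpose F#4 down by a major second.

Counting two letter names down from F lands on E.
A major second is 2 semitones; 2 semitones down from F#4 gives E4.

E4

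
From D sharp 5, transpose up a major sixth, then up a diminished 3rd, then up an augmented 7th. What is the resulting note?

C double-sharp 7

D#5 up a major sixth → B#5 (9 semitones).
B#5 up a diminished third → D6 (2 semitones).
An augmented seventh up from D6 is C##7.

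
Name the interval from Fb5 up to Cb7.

F to C spans five letter names (F-G-A-B-C), plus an octave: a twelfth.
The perfect twelfth spans 19 semitones, and Fb5 to Cb7 is exactly 19 semitones — so this is a perfect twelfth.
(Equivalently, a compound perfect fifth: a perfect fifth plus an octave.)

P12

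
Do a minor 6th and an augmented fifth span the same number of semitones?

A minor sixth = 8 semitones = an augmented fifth; enharmonically equal.

Yes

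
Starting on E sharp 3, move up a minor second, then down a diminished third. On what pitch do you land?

D double-sharp 3

A minor second up from E#3 is F#3.
A diminished third down from F#3 is D##3.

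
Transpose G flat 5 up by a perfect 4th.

Four letter names up from G: C.
A perfect fourth is 5 semitones; 5 semitones up from Gb5 gives Cb6.

C flat 6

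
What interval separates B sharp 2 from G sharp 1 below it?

major tenth

Descending from B#2 to G#1 is the same interval as ascending G#1 to B#2.
G to B spans three letter names (G-A-B), plus an octave, so the interval is some kind of tenth.
The major tenth spans 16 semitones, and G#1 to B#2 is exactly 16 semitones — so this is a major tenth.
(Equivalently, a compound major third: a major third plus an octave.)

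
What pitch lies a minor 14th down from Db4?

Eb2

Counting seven letter names plus an octave down from D lands on E.
Moving 22 semitones down from Db4 (the size of a minor fourteenth) reaches Eb2.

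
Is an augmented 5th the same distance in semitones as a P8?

An augmented fifth is 8 semitones but a perfect octave is 12 semitones — different sizes.

No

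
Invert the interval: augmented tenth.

First reduce the compound augmented tenth to its simple form, an augmented third.
Inverted interval numbers add to nine, so a third pairs with a sixth (3 + 6 = 9).
And augmented becomes diminished under inversion, so we get a diminished sixth.

diminished 6th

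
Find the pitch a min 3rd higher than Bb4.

Counting three letter names up from B lands on D.
A minor third spans 3 semitones, so from Bb4 the target pitch is Db5.

Db5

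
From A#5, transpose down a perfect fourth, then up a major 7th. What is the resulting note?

D##6

A perfect fourth down from A#5 is E#5.
A major seventh up from E#5 is D##6.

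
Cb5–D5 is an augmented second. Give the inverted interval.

d7

The rule of nine gives the new number: 9 − 2 = 7, so a second becomes a seventh.
Quality inverts too: augmented becomes diminished. That makes the inversion a diminished seventh.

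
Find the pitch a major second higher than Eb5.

F5

The second takes the letter from E up to F.
A major second spans 2 semitones, so from Eb5 the target pitch is F5.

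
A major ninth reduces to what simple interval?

major second

Each octave removed subtracts seven from the number: 9 − 7 = 2.
That makes a major ninth a compound major second — an octave plus a major second.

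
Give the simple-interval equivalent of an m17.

minor 3rd

Take out 2 octaves (14 from the number): 17 − 14 = 3.
Quality carries through unchanged, so the simple form is a minor third.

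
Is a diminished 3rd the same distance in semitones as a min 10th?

No

A diminished third is 2 semitones but a minor tenth is 15 semitones — different sizes.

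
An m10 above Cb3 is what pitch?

Counting three letter names plus an octave up from C lands on E.
Moving 15 semitones up from Cb3 (the size of a minor tenth) reaches Ebb4.

Ebb4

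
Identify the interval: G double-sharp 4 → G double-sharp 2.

P15

Descending from G##4 to G##2 is the same interval as ascending G##2 to G##4.
G to G is the same letter name, plus 2 octaves: a fifteenth.
Counting semitones, G##2→G##4 is 24, which is the perfect fifteenth.
(Equivalently, a compound perfect octave: a perfect octave plus an octave.)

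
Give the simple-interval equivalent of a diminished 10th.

d3

Take out an octave (7 from the number): 10 − 7 = 3.
That makes a diminished tenth a compound diminished third — an octave plus a diminished third.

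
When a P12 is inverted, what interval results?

First reduce the compound perfect twelfth to its simple form, a perfect fifth.
Interval numbers invert to sum to nine: 5 + 4 = 9, so a fifth inverts to a fourth.
Quality inverts too: perfect stays perfect. That makes the inversion a perfect fourth.

P4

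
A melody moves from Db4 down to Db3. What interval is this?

Descending from Db4 to Db3 is the same interval as ascending Db3 to Db4.
D to D is the same letter name, plus an octave: an octave.
Counting semitones, Db3→Db4 is 12, which is the perfect octave.

perfect octave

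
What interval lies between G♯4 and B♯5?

major tenth

G to B spans three letter names (G-A-B), plus an octave, so the interval is some kind of tenth.
G#4 to B#5 is 16 semitones, matching the major tenth exactly, so the quality is major.
(Equivalently, a compound major third: a major third plus an octave.)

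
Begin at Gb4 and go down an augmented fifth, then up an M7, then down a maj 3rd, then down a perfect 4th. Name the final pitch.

Dbb4

An augmented fifth down from Gb4 is Cbb4.
Cbb4 up a major seventh → Bbb4 (11 semitones).
A major third down from Bbb4 is Gbb4.
Gbb4 down a perfect fourth → Dbb4 (5 semitones).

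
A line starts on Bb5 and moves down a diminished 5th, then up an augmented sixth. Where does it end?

A diminished fifth down from Bb5 is E5.
E5 up an augmented sixth → C##6 (10 semitones).

C##6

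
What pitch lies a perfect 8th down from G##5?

For an octave the letter name doesn't change: still G, an octave down.
Moving 12 semitones down from G##5 (the size of a perfect octave) reaches G##4.

G##4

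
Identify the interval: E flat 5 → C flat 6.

E to C spans six letter names (E-F-G-A-B-C), so the interval is some kind of sixth.
Eb5 to Cb6 is 8 semitones, a half step short of the major sixth (9), so this is minor.

minor sixth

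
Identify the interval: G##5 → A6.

d9

G to A spans two letter names (G-A), plus an octave, so the interval is some kind of ninth.
G##5 to A6 spans 12 semitones — two semitones narrower than the major ninth (14) — giving a diminished ninth.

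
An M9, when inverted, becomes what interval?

minor seventh

First reduce the compound major ninth to its simple form, a major second.
The rule of nine gives the new number: 9 − 2 = 7, so a second becomes a seventh.
Quality inverts too: major becomes minor. That makes the inversion a minor seventh.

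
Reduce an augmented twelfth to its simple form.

augmented fifth

Take out an octave (7 from the number): 12 − 7 = 5.
That makes an augmented twelfth a compound augmented fifth — an octave plus an augmented fifth.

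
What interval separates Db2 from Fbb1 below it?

Descending from Db2 to Fbb1 is the same interval as ascending Fbb1 to Db2.
F to D spans six letter names (F-G-A-B-C-D): a sixth.
Fbb1 to Db2 spans 10 semitones — one semitone wider than the major sixth (9) — giving an augmented sixth.

augmented 6th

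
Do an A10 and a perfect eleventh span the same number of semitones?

An augmented tenth spans 17 semitones, and a perfect eleventh also spans 17 semitones — they're enharmonic.

Yes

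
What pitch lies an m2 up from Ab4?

Bbb4

Two letter names up from A: B.
A minor second spans 1 semitone, so from Ab4 the target pitch is Bbb4.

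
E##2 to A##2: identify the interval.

E to A spans four letter names (E-F-G-A) — that makes it a fourth of some quality.
The perfect fourth spans 5 semitones, and E##2 to A##2 is exactly 5 semitones — so this is a perfect fourth.

perfect 4th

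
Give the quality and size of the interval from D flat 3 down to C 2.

Descending from Db3 to C2 is the same interval as ascending C2 to Db3.
C to D spans two letter names (C-D), plus an octave, so the interval is some kind of ninth.
A major ninth would be 14 semitones, but C2 to Db3 is 13 — one semitone narrower, making it a minor ninth.
(Equivalently, a compound minor second: a minor second plus an octave.)

minor 9th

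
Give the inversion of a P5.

P4

Inverted interval numbers add to nine, so a fifth pairs with a fourth (5 + 4 = 9).
Quality inverts too: perfect stays perfect. That makes the inversion a perfect fourth.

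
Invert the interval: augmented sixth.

Interval numbers invert to sum to nine: 6 + 3 = 9, so a sixth inverts to a third.
Quality inverts too: augmented becomes diminished. That makes the inversion a diminished third.

d3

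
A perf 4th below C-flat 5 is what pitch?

Counting four letter names down from C lands on G.
A perfect fourth spans 5 semitones, so from Cb5 the target pitch is Gb4.

G-flat 4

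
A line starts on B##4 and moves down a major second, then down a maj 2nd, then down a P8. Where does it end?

G##3

A major second down from B##4 is A##4.
A major second down from A##4 is G##4.
G##4 down a perfect octave → G##3 (12 semitones).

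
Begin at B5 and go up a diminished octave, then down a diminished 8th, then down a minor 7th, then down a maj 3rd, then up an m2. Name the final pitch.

Up a diminished octave from B5: Bb6 (11 semitones up).
A diminished octave down from Bb6 is B5.
Down a minor seventh from B5: C#5 (10 semitones down).
A major third down from C#5 is A4.
Up a minor second from A4: Bb4 (1 semitone up).

Bb4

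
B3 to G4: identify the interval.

m6

B to G spans six letter names (B-C-D-E-F-G), so the interval is some kind of sixth.
At 8 semitones, B3→G4 falls one short of a major sixth: minor.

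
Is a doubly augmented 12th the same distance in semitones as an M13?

Both span 21 semitones: a doubly augmented twelfth and a major thirteenth are the same chromatic distance.

Yes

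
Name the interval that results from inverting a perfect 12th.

First reduce the compound perfect twelfth to its simple form, a perfect fifth.
Inverted interval numbers add to nine, so a fifth pairs with a fourth (5 + 4 = 9).
Quality inverts too: perfect stays perfect. That makes the inversion a perfect fourth.

perfect 4th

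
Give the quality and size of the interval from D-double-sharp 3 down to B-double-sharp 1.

minor 10th

Descending from D##3 to B##1 is the same interval as ascending B##1 to D##3.
B to D spans three letter names (B-C-D), plus an octave — that makes it a tenth of some quality.
A major tenth would be 16 semitones, but B##1 to D##3 is 15 — one semitone narrower, making it a minor tenth.
(Equivalently, a compound minor third: a minor third plus an octave.)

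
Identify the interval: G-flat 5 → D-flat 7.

G to D spans five letter names (G-A-B-C-D), plus an octave: a twelfth.
Counting semitones, Gb5→Db7 is 19, which is the perfect twelfth.
(Equivalently, a compound perfect fifth: a perfect fifth plus an octave.)

perfect twelfth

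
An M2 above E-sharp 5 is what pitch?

F-double-sharp 5

The second takes the letter from E up to F.
Moving 2 semitones up from E#5 (the size of a major second) reaches F##5.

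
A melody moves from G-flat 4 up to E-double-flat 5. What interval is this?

G to E spans six letter names (G-A-B-C-D-E), so the interval is some kind of sixth.
Gb4 to Ebb5 is 8 semitones, a half step short of the major sixth (9), so this is minor.

minor sixth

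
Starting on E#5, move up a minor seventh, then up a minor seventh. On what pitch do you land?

Up a minor seventh from E#5: D#6 (10 semitones up).
D#6 up a minor seventh → C#7 (10 semitones).

C#7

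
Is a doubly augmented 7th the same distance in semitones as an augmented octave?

Yes

A doubly augmented seventh spans 13 semitones, and an augmented octave also spans 13 semitones — they're enharmonic.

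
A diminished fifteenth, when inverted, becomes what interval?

augmented 1st

First reduce the compound diminished fifteenth to its simple form, a diminished octave.
The rule of nine gives the new number: 9 − 8 = 1, so an octave becomes a unison.
And diminished becomes augmented under inversion, so we get an augmented unison.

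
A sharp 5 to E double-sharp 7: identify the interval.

A to E spans five letter names (A-B-C-D-E), plus an octave: a twelfth.
A perfect twelfth would be 19 semitones; A#5 to E##7 is 20, one semitone wider, so the interval is augmented.
(Equivalently, a compound augmented fifth: an augmented fifth plus an octave.)

A12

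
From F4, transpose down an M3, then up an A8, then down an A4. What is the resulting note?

A major third down from F4 is Db4.
Up an augmented octave from Db4: D5 (13 semitones up).
Down an augmented fourth from D5: Ab4 (6 semitones down).

Ab4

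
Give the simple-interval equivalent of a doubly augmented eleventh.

doubly augmented fourth

Take out an octave (7 from the number): 11 − 7 = 4.
So a doubly augmented eleventh is an octave plus a doubly augmented fourth. The quality is unchanged.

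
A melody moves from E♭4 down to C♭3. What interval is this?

Descending from Eb4 to Cb3 is the same interval as ascending Cb3 to Eb4.
C to E spans three letter names (C-D-E), plus an octave, so the interval is some kind of tenth.
Cb3 to Eb4 is 16 semitones, matching the major tenth exactly, so the quality is major.
(Equivalently, a compound major third: a major third plus an octave.)

M10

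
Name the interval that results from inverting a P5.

The rule of nine gives the new number: 9 − 5 = 4, so a fifth becomes a fourth.
And perfect stays perfect under inversion, so we get a perfect fourth.

perfect fourth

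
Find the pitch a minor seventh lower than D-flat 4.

Counting seven letter names down from D lands on E.
A minor seventh is 10 semitones; 10 semitones down from Db4 gives Eb3.

E-flat 3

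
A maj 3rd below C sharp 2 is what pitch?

Three letter names down from C: A.
Moving 4 semitones down from C#2 (the size of a major third) reaches A1.

A 1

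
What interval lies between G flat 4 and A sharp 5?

G to A spans two letter names (G-A), plus an octave: a ninth.
The major ninth is 14 semitones; here we have 16, two semitones wider: doubly augmented.
(Equivalently, a compound doubly augmented second: a doubly augmented second plus an octave.)

AA9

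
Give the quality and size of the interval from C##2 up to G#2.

C to G spans five letter names (C-D-E-F-G) — that makes it a fifth of some quality.
A perfect fifth would be 7 semitones; C##2 to G#2 is 6, one semitone narrower, so the interval is diminished.

diminished 5th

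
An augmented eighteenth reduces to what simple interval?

Subtracting seven from the interval number removes an octave: 18 − 14 = 4.
That makes an augmented eighteenth a compound augmented fourth — 2 octaves plus an augmented fourth.

augmented 4th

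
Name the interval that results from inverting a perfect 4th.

perfect 5th

Inverted interval numbers add to nine, so a fourth pairs with a fifth (4 + 5 = 9).
And perfect stays perfect under inversion, so we get a perfect fifth.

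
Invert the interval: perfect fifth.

perfect fourth

Interval numbers invert to sum to nine: 5 + 4 = 9, so a fifth inverts to a fourth.
The quality also flips — perfect stays perfect — giving a perfect fourth.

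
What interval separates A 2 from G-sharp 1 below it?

Descending from A2 to G#1 is the same interval as ascending G#1 to A2.
G to A spans two letter names (G-A), plus an octave — that makes it a ninth of some quality.
At 13 semitones, G#1→A2 falls one short of a major ninth: minor.
(Equivalently, a compound minor second: a minor second plus an octave.)

minor ninth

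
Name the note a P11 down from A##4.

E##3

Four letters down from A (plus an octave) reaches E.
A perfect eleventh is 17 semitones; 17 semitones down from A##4 gives E##3.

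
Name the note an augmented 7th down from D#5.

Counting seven letter names down from D lands on E.
An augmented seventh spans 12 semitones, so from D#5 the target pitch is Eb4.

Eb4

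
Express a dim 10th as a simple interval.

diminished third

Subtracting seven from the interval number removes an octave: 10 − 7 = 3.
That makes a diminished tenth a compound diminished third — an octave plus a diminished third.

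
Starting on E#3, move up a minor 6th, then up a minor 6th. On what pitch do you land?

A4

Up a minor sixth from E#3: C#4 (8 semitones up).
C#4 up a minor sixth → A4 (8 semitones).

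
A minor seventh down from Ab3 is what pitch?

The seventh takes the letter from A down to B.
A minor seventh spans 10 semitones, so from Ab3 the target pitch is Bb2.

Bb2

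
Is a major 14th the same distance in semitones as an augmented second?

A major fourteenth is 23 semitones but an augmented second is 3 semitones — different sizes.

No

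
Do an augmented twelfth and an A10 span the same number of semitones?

No

20 semitones (augmented twelfth) vs 17 semitones (augmented tenth): not equal.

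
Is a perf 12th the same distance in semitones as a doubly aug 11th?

A perfect twelfth = 19 semitones = a doubly augmented eleventh; enharmonically equal.

Yes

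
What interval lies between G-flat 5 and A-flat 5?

G to A spans two letter names (G-A) — that makes it a second of some quality.
Gb5 to Ab5 is 2 semitones, matching the major second exactly, so the quality is major.

major 2nd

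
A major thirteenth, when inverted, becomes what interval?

minor third

First reduce the compound major thirteenth to its simple form, a major sixth.
The rule of nine gives the new number: 9 − 6 = 3, so a sixth becomes a third.
And major becomes minor under inversion, so we get a minor third.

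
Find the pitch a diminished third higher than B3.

The third takes the letter from B up to D.
Moving 2 semitones up from B3 (the size of a diminished third) reaches Db4.

Db4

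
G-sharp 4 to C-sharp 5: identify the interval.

perfect 4th

G to C spans four letter names (G-A-B-C) — that makes it a fourth of some quality.
The perfect fourth spans 5 semitones, and G#4 to C#5 is exactly 5 semitones — so this is a perfect fourth.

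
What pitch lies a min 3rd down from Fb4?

The third takes the letter from F down to D.
A minor third is 3 semitones; 3 semitones down from Fb4 gives Db4.

Db4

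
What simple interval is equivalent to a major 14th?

Subtracting seven from the interval number removes an octave: 14 − 7 = 7.
Quality carries through unchanged, so the simple form is a major seventh.

major 7th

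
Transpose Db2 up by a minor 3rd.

Fb2

Counting three letter names up from D lands on F.
A minor third spans 3 semitones, so from Db2 the target pitch is Fb2.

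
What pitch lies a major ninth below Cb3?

The ninth's letter: C down two letter names plus an octave → B.
Moving 14 semitones down from Cb3 (the size of a major ninth) reaches Bbb1.

Bbb1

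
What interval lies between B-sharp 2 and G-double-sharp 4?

B to G spans six letter names (B-C-D-E-F-G), plus an octave: a thirteenth.
B#2 to G##4 is 21 semitones, matching the major thirteenth exactly, so the quality is major.
(Equivalently, a compound major sixth: a major sixth plus an octave.)

major 13th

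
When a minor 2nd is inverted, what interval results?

major 7th

The rule of nine gives the new number: 9 − 2 = 7, so a second becomes a seventh.
And minor becomes major under inversion, so we get a major seventh.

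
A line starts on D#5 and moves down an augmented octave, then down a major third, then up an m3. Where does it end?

Down an augmented octave from D#5: D4 (13 semitones down).
D4 down a major third → Bb3 (4 semitones).
Up a minor third from Bb3: Db4 (3 semitones up).

Db4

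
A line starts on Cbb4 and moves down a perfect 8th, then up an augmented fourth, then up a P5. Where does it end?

Cb4

A perfect octave down from Cbb4 is Cbb3.
Cbb3 up an augmented fourth → Fb3 (6 semitones).
A perfect fifth up from Fb3 is Cb4.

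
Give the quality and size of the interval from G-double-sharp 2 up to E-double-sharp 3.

M6

G to E spans six letter names (G-A-B-C-D-E), so the interval is some kind of sixth.
The major sixth spans 9 semitones, and G##2 to E##3 is exactly 9 semitones — so this is a major sixth.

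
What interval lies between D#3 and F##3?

D to F spans three letter names (D-E-F) — that makes it a third of some quality.
D#3 to F##3 is 4 semitones, matching the major third exactly, so the quality is major.

major third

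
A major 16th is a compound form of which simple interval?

major 2nd

Subtracting seven from the interval number removes an octave: 16 − 14 = 2.
That makes a major sixteenth a compound major second — 2 octaves plus a major second.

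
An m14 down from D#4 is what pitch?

Seven letters down from D (plus an octave) reaches E.
A minor fourteenth spans 22 semitones, so from D#4 the target pitch is E#2.

E#2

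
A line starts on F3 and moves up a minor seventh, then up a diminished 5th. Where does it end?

A minor seventh up from F3 is Eb4.
Eb4 up a diminished fifth → Bbb4 (6 semitones).

Bbb4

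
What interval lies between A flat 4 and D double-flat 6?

A to D spans four letter names (A-B-C-D), plus an octave — that makes it an eleventh of some quality.
The perfect eleventh is 17 semitones; here we have 16, one semitone narrower: diminished.
(Equivalently, a compound diminished fourth: a diminished fourth plus an octave.)

diminished eleventh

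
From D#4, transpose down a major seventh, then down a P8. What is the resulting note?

Down a major seventh from D#4: E3 (11 semitones down).
A perfect octave down from E3 is E2.

E2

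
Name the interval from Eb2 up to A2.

E to A spans four letter names (E-F-G-A): a fourth.
The perfect fourth is 5 semitones; here we have 6, one semitone wider: augmented.

augmented fourth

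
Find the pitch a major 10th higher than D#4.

The tenth's letter: D up three letter names plus an octave → F.
Moving 16 semitones up from D#4 (the size of a major tenth) reaches F##5.

F##5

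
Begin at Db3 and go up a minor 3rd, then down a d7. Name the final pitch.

Db3 up a minor third → Fb3 (3 semitones).
Down a diminished seventh from Fb3: G2 (9 semitones down).

G2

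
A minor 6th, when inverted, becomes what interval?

The rule of nine gives the new number: 9 − 6 = 3, so a sixth becomes a third.
And minor becomes major under inversion, so we get a major third.

M3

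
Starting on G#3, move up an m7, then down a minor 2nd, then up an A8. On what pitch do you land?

E##5

G#3 up a minor seventh → F#4 (10 semitones).
F#4 down a minor second → E#4 (1 semitone).
E#4 up an augmented octave → E##5 (13 semitones).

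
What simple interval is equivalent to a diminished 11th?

diminished fourth

Take out an octave (7 from the number): 11 − 7 = 4.
Quality carries through unchanged, so the simple form is a diminished fourth.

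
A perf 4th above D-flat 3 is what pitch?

Four letter names up from D: G.
A perfect fourth spans 5 semitones, so from Db3 the target pitch is Gb3.

G-flat 3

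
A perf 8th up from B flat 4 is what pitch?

B flat 5

The letter stays B (same as the start), shifted an octave up.
A perfect octave is 12 semitones; 12 semitones up from Bb4 gives Bb5.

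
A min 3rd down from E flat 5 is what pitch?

C 5

The third takes the letter from E down to C.
A minor third is 3 semitones; 3 semitones down from Eb5 gives C5.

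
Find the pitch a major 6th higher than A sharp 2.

Six letter names up from A: F.
Moving 9 semitones up from A#2 (the size of a major sixth) reaches F##3.

F double-sharp 3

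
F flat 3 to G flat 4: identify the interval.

F to G spans two letter names (F-G), plus an octave — that makes it a ninth of some quality.
The major ninth spans 14 semitones, and Fb3 to Gb4 is exactly 14 semitones — so this is a major ninth.
(Equivalently, a compound major second: a major second plus an octave.)

major ninth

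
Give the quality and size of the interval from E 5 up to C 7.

E to C spans six letter names (E-F-G-A-B-C), plus an octave: a thirteenth.
E5 to C7 is 20 semitones, a half step short of the major thirteenth (21), so this is minor.
(Equivalently, a compound minor sixth: a minor sixth plus an octave.)

minor 13th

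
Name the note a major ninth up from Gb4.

Ab5

Two letters up from G (plus an octave) reaches A.
A major ninth is 14 semitones; 14 semitones up from Gb4 gives Ab5.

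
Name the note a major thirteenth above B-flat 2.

Counting six letter names plus an octave up from B lands on G.
Moving 21 semitones up from Bb2 (the size of a major thirteenth) reaches G4.

G 4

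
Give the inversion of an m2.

major seventh

The rule of nine gives the new number: 9 − 2 = 7, so a second becomes a seventh.
Quality inverts too: minor becomes major. That makes the inversion a major seventh.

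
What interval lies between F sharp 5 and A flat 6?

F to A spans three letter names (F-G-A), plus an octave — that makes it a tenth of some quality.
F#5 to Ab6 spans 14 semitones — two semitones narrower than the major tenth (16) — giving a diminished tenth.
(Equivalently, a compound diminished third: a diminished third plus an octave.)

diminished tenth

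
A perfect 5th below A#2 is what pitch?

D#2

The fifth takes the letter from A down to D.
A perfect fifth spans 7 semitones, so from A#2 the target pitch is D#2.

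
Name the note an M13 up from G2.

E4

Six letters up from G (plus an octave) reaches E.
A major thirteenth is 21 semitones; 21 semitones up from G2 gives E4.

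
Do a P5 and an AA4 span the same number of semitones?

Both span 7 semitones: a perfect fifth and a doubly augmented fourth are the same chromatic distance.

Yes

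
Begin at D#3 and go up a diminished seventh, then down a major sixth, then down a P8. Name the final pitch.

Eb2

D#3 up a diminished seventh → C4 (9 semitones).
Down a major sixth from C4: Eb3 (9 semitones down).
A perfect octave down from Eb3 is Eb2.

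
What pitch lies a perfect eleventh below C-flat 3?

The eleventh's letter: C down four letter names plus an octave → G.
Moving 17 semitones down from Cb3 (the size of a perfect eleventh) reaches Gb1.

G-flat 1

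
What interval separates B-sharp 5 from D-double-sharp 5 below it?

Descending from B#5 to D##5 is the same interval as ascending D##5 to B#5.
D to B spans six letter names (D-E-F-G-A-B) — that makes it a sixth of some quality.
D##5 to B#5 is 8 semitones, a half step short of the major sixth (9), so this is minor.

minor sixth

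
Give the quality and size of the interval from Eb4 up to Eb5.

P8

E to E is the same letter name, plus an octave, so the interval is some kind of octave.
Counting semitones, Eb4→Eb5 is 12, which is the perfect octave.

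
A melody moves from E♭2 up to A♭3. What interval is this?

E to A spans four letter names (E-F-G-A), plus an octave, so the interval is some kind of eleventh.
Counting semitones, Eb2→Ab3 is 17, which is the perfect eleventh.
(Equivalently, a compound perfect fourth: a perfect fourth plus an octave.)

perfect 11th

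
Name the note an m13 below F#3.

Counting six letter names plus an octave down from F lands on A.
A minor thirteenth spans 20 semitones, so from F#3 the target pitch is A#1.

A#1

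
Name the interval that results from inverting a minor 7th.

The rule of nine gives the new number: 9 − 7 = 2, so a seventh becomes a second.
The quality also flips — minor becomes major — giving a major second.

major 2nd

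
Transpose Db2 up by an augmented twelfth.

The twelfth's letter: D up five letter names plus an octave → A.
An augmented twelfth spans 20 semitones, so from Db2 the target pitch is A3.

A3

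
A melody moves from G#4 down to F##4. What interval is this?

minor second

Descending from G#4 to F##4 is the same interval as ascending F##4 to G#4.
F to G spans two letter names (F-G), so the interval is some kind of second.
A major second would be 2 semitones, but F##4 to G#4 is 1 — one semitone narrower, making it a minor second.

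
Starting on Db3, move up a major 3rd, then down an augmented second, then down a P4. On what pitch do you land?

Bbb2

Up a major third from Db3: F3 (4 semitones up).
An augmented second down from F3 is Ebb3.
A perfect fourth down from Ebb3 is Bbb2.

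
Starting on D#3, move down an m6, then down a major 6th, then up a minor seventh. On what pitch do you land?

A minor sixth down from D#3 is F##2.
A major sixth down from F##2 is A#1.
A minor seventh up from A#1 is G#2.

G#2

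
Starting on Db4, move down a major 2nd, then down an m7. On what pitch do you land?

Db3

Db4 down a major second → Cb4 (2 semitones).
Cb4 down a minor seventh → Db3 (10 semitones).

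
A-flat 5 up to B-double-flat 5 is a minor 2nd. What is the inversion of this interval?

Interval numbers invert to sum to nine: 2 + 7 = 9, so a second inverts to a seventh.
Quality inverts too: minor becomes major. That makes the inversion a major seventh.

M7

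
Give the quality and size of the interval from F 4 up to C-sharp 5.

F to C spans five letter names (F-G-A-B-C) — that makes it a fifth of some quality.
The perfect fifth is 7 semitones; here we have 8, one semitone wider: augmented.

A5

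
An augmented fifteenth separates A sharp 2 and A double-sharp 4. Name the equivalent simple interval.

Subtracting seven from the interval number removes an octave: 15 − 7 = 8.
So an augmented fifteenth is an octave plus an augmented octave. The quality is unchanged.

augmented 8th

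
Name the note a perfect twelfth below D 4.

Five letters down from D (plus an octave) reaches G.
A perfect twelfth spans 19 semitones, so from D4 the target pitch is G2.

G 2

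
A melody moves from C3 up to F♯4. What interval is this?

C to F spans four letter names (C-D-E-F), plus an octave — that makes it an eleventh of some quality.
The perfect eleventh is 17 semitones; here we have 18, one semitone wider: augmented.
(Equivalently, a compound augmented fourth: an augmented fourth plus an octave.)

augmented 11th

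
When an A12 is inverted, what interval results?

First reduce the compound augmented twelfth to its simple form, an augmented fifth.
Inverted interval numbers add to nine, so a fifth pairs with a fourth (5 + 4 = 9).
The quality also flips — augmented becomes diminished — giving a diminished fourth.

d4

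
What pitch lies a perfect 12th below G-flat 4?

Five letters down from G (plus an octave) reaches C.
Moving 19 semitones down from Gb4 (the size of a perfect twelfth) reaches Cb3.

C-flat 3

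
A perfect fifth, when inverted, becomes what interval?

The rule of nine gives the new number: 9 − 5 = 4, so a fifth becomes a fourth.
And perfect stays perfect under inversion, so we get a perfect fourth.

perfect 4th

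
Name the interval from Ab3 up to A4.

A to A is the same letter name, plus an octave — that makes it an octave of some quality.
Ab3 to A4 spans 13 semitones — one semitone wider than the perfect octave (12) — giving an augmented octave.

augmented octave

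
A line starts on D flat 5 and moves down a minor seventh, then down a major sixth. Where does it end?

G flat 3

A minor seventh down from Db5 is Eb4.
A major sixth down from Eb4 is Gb3.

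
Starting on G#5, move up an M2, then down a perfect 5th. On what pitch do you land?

G#5 up a major second → A#5 (2 semitones).
Down a perfect fifth from A#5: D#5 (7 semitones down).

D#5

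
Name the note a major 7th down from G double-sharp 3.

A sharp 2

Counting seven letter names down from G lands on A.
Moving 11 semitones down from G##3 (the size of a major seventh) reaches A#2.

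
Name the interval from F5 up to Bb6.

F to B spans four letter names (F-G-A-B), plus an octave: an eleventh.
The perfect eleventh spans 17 semitones, and F5 to Bb6 is exactly 17 semitones — so this is a perfect eleventh.
(Equivalently, a compound perfect fourth: a perfect fourth plus an octave.)

perfect eleventh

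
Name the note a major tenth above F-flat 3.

A-flat 4

The tenth's letter: F up three letter names plus an octave → A.
A major tenth is 16 semitones; 16 semitones up from Fb3 gives Ab4.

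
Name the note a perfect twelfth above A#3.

E#5

The twelfth's letter: A up five letter names plus an octave → E.
A perfect twelfth spans 19 semitones, so from A#3 the target pitch is E#5.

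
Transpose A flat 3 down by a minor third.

Counting three letter names down from A lands on F.
Moving 3 semitones down from Ab3 (the size of a minor third) reaches F3.

F 3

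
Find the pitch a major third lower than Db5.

Counting three letter names down from D lands on B.
A major third spans 4 semitones, so from Db5 the target pitch is Bbb4.

Bbb4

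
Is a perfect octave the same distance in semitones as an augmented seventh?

Both span 12 semitones: a perfect octave and an augmented seventh are the same chromatic distance.

Yes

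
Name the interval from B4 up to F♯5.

B to F spans five letter names (B-C-D-E-F) — that makes it a fifth of some quality.
B4 to F#5 is 7 semitones, matching the perfect fifth exactly, so the quality is perfect.

perfect fifth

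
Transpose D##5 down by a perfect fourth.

Four letter names down from D: A.
A perfect fourth is 5 semitones; 5 semitones down from D##5 gives A##4.

A##4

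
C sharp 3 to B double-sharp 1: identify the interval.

Descending from C#3 to B##1 is the same interval as ascending B##1 to C#3.
B to C spans two letter names (B-C), plus an octave — that makes it a ninth of some quality.
B##1 to C#3 spans 12 semitones — two semitones narrower than the major ninth (14) — giving a diminished ninth.

diminished 9th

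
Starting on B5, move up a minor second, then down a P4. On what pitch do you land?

G5

B5 up a minor second → C6 (1 semitone).
A perfect fourth down from C6 is G5.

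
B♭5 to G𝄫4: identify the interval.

Descending from Bb5 to Gbb4 is the same interval as ascending Gbb4 to Bb5.
G to B spans three letter names (G-A-B), plus an octave: a tenth.
A major tenth would be 16 semitones; Gbb4 to Bb5 is 17, one semitone wider, so the interval is augmented.
(Equivalently, a compound augmented third: an augmented third plus an octave.)

augmented tenth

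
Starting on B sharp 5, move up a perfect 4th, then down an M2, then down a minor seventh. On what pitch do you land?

A perfect fourth up from B#5 is E#6.
E#6 down a major second → D#6 (2 semitones).
A minor seventh down from D#6 is E#5.

E sharp 5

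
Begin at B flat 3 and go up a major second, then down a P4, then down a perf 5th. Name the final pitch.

Up a major second from Bb3: C4 (2 semitones up).
C4 down a perfect fourth → G3 (5 semitones).
A perfect fifth down from G3 is C3.

C 3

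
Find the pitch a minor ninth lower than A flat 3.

Two letters down from A (plus an octave) reaches G.
A minor ninth spans 13 semitones, so from Ab3 the target pitch is G2.

G 2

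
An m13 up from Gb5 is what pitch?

Ebb7

The thirteenth's letter: G up six letter names plus an octave → E.
A minor thirteenth is 20 semitones; 20 semitones up from Gb5 gives Ebb7.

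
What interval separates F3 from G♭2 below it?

Descending from F3 to Gb2 is the same interval as ascending Gb2 to F3.
G to F spans seven letter names (G-A-B-C-D-E-F), so the interval is some kind of seventh.
Counting semitones, Gb2→F3 is 11, which is the major seventh.

M7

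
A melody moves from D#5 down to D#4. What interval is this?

Descending from D#5 to D#4 is the same interval as ascending D#4 to D#5.
D to D is the same letter name, plus an octave, so the interval is some kind of octave.
Counting semitones, D#4→D#5 is 12, which is the perfect octave.

perfect octave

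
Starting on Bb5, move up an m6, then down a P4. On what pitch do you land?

Db6

Bb5 up a minor sixth → Gb6 (8 semitones).
A perfect fourth down from Gb6 is Db6.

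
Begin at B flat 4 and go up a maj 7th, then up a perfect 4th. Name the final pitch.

D 6

A major seventh up from Bb4 is A5.
A perfect fourth up from A5 is D6.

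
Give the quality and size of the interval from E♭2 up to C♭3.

minor 6th

E to C spans six letter names (E-F-G-A-B-C): a sixth.
At 8 semitones, Eb2→Cb3 falls one short of a major sixth: minor.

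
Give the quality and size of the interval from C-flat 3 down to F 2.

Descending from Cb3 to F2 is the same interval as ascending F2 to Cb3.
F to C spans five letter names (F-G-A-B-C): a fifth.
The perfect fifth is 7 semitones; here we have 6, one semitone narrower: diminished.

diminished fifth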